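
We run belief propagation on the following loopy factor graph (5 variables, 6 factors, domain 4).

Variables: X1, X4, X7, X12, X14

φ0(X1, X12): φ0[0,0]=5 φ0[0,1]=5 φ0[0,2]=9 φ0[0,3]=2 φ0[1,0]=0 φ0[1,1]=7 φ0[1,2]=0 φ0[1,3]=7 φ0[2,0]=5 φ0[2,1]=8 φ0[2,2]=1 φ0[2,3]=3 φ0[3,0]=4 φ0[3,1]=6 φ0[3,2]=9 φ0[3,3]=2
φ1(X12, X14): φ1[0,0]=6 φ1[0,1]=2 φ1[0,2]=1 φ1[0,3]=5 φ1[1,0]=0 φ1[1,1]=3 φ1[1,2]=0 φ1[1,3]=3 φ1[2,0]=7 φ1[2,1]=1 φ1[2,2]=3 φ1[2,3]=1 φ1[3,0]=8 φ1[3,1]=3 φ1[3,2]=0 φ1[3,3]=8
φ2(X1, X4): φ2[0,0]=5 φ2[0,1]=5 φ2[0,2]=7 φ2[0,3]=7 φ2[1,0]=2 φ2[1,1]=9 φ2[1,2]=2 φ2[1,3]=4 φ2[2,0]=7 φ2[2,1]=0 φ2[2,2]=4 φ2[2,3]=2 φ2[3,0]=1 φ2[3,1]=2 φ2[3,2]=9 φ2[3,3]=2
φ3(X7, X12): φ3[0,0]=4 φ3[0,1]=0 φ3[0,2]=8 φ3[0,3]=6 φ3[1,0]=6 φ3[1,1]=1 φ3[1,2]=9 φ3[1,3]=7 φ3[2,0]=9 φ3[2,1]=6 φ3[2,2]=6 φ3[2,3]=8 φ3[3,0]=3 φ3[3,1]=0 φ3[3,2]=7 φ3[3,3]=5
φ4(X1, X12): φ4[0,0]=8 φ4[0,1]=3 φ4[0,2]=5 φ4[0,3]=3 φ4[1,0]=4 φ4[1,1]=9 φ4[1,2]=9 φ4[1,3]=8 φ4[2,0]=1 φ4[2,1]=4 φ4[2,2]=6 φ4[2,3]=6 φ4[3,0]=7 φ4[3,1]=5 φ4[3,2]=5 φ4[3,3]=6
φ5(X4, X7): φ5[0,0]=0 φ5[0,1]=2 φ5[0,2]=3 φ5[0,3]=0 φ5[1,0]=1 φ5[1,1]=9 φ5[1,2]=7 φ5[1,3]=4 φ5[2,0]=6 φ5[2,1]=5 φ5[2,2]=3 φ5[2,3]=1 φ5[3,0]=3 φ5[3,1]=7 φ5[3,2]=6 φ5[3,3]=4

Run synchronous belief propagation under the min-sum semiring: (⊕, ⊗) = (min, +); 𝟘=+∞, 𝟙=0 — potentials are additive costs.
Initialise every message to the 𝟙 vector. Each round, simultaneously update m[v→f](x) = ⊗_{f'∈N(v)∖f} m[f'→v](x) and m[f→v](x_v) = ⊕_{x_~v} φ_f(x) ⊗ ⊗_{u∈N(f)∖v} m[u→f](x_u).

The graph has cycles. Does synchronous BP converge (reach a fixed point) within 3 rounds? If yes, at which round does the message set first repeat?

init: all messages = 𝟙 over 4 values
r1 m[φ0→X1] = [2, 0, 1, 2]
r1 m[φ0→X12] = [0, 5, 0, 2]
r1 m[φ1→X12] = [1, 0, 1, 0]
r1 m[φ1→X14] = [0, 1, 0, 1]
r1 m[φ2→X1] = [5, 2, 0, 1]
r1 m[φ2→X4] = [1, 0, 2, 2]
r1 m[φ3→X7] = [0, 1, 6, 0]
r1 m[φ3→X12] = [3, 0, 6, 5]
r1 m[φ4→X1] = [3, 4, 1, 5]
r1 m[φ4→X12] = [1, 3, 5, 3]
r1 m[φ5→X4] = [0, 1, 1, 3]
r1 m[φ5→X7] = [0, 2, 3, 0]
r1 m[X1→φ0] = [0, 0, 0, 0]
r1 m[X1→φ2] = [0, 0, 0, 0]
r1 m[X1→φ4] = [0, 0, 0, 0]
r1 m[X4→φ2] = [0, 0, 0, 0]
r1 m[X4→φ5] = [0, 0, 0, 0]
r1 m[X7→φ3] = [0, 0, 0, 0]
r1 m[X7→φ5] = [0, 0, 0, 0]
r1 m[X12→φ0] = [0, 0, 0, 0]
r1 m[X12→φ1] = [0, 0, 0, 0]
r1 m[X12→φ3] = [0, 0, 0, 0]
r1 m[X12→φ4] = [0, 0, 0, 0]
r1 m[X14→φ1] = [0, 0, 0, 0]
r2 m[φ0→X1] = [2, 0, 1, 2]
r2 m[φ0→X12] = [0, 5, 0, 2]
r2 m[φ1→X12] = [1, 0, 1, 0]
r2 m[φ1→X14] = [0, 1, 0, 1]
r2 m[φ2→X1] = [5, 2, 0, 1]
r2 m[φ2→X4] = [1, 0, 2, 2]
r2 m[φ3→X7] = [0, 1, 6, 0]
r2 m[φ3→X12] = [3, 0, 6, 5]
r2 m[φ4→X1] = [3, 4, 1, 5]
r2 m[φ4→X12] = [1, 3, 5, 3]
r2 m[φ5→X4] = [0, 1, 1, 3]
r2 m[φ5→X7] = [0, 2, 3, 0]
r2 m[X1→φ0] = [8, 6, 1, 6]
r2 m[X1→φ2] = [5, 4, 2, 7]
r2 m[X1→φ4] = [7, 2, 1, 3]
r2 m[X4→φ2] = [0, 1, 1, 3]
r2 m[X4→φ5] = [1, 0, 2, 2]
r2 m[X7→φ3] = [0, 2, 3, 0]
r2 m[X7→φ5] = [0, 1, 6, 0]
r2 m[X12→φ0] = [5, 3, 12, 8]
r2 m[X12→φ1] = [4, 8, 11, 10]
r2 m[X12→φ3] = [2, 8, 6, 5]
r2 m[X12→φ4] = [4, 5, 7, 7]
r2 m[X14→φ1] = [0, 0, 0, 0]
r3 m[φ0→X1] = [8, 5, 10, 9]
r3 m[φ0→X12] = [6, 9, 2, 4]
r3 m[φ1→X12] = [1, 0, 1, 0]
r3 m[φ1→X14] = [8, 6, 5, 9]
r3 m[φ2→X1] = [5, 2, 1, 1]
r3 m[φ2→X4] = [6, 2, 6, 4]
r3 m[φ3→X7] = [6, 8, 11, 5]
r3 m[φ3→X12] = [3, 0, 7, 5]
r3 m[φ4→X1] = [8, 8, 5, 10]
r3 m[φ4→X12] = [2, 5, 7, 7]
r3 m[φ5→X4] = [0, 1, 1, 3]
r3 m[φ5→X7] = [1, 3, 4, 1]
r3 m[X1→φ0] = [8, 6, 1, 6]
r3 m[X1→φ2] = [5, 4, 2, 7]
r3 m[X1→φ4] = [7, 2, 1, 3]
r3 m[X4→φ2] = [0, 1, 1, 3]
r3 m[X4→φ5] = [1, 0, 2, 2]
r3 m[X7→φ3] = [0, 2, 3, 0]
r3 m[X7→φ5] = [0, 1, 6, 0]
r3 m[X12→φ0] = [5, 3, 12, 8]
r3 m[X12→φ1] = [4, 8, 11, 10]
r3 m[X12→φ3] = [2, 8, 6, 5]
r3 m[X12→φ4] = [4, 5, 7, 7]
r3 m[X14→φ1] = [0, 0, 0, 0]
no fixed point within 3 rounds

NOT CONVERGED within 3 rounds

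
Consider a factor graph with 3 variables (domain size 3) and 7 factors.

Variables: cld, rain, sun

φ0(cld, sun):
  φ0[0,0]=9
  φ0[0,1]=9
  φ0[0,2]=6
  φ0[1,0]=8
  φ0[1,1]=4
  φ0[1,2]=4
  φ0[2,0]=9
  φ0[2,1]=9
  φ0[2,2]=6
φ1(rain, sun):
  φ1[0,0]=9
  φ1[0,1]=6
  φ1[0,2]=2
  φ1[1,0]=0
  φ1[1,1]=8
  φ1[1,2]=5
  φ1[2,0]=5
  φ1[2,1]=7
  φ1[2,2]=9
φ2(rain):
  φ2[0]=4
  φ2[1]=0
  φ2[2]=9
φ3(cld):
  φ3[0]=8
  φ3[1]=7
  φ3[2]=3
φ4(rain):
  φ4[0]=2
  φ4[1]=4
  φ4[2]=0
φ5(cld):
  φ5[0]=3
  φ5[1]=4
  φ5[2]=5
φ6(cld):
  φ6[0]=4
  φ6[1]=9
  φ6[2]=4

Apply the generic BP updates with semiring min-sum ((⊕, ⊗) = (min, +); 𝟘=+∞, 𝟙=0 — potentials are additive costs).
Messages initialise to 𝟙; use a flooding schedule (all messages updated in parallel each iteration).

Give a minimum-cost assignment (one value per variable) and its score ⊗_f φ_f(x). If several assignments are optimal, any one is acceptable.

assignment: (cld=2, rain=1, sun=0); score = 25

init: all messages = 𝟙 over 3 values
r1 m[φ0→cld] = [6, 4, 6]
r1 m[φ0→sun] = [8, 4, 4]
r1 m[φ1→rain] = [2, 0, 5]
r1 m[φ1→sun] = [0, 6, 2]
r1 m[φ2→rain] = [4, 0, 9]
r1 m[φ3→cld] = [8, 7, 3]
r1 m[φ4→rain] = [2, 4, 0]
r1 m[φ5→cld] = [3, 4, 5]
r1 m[φ6→cld] = [4, 9, 4]
r1 m[cld→φ0] = [0, 0, 0]
r1 m[cld→φ3] = [0, 0, 0]
r1 m[cld→φ5] = [0, 0, 0]
r1 m[cld→φ6] = [0, 0, 0]
r1 m[rain→φ1] = [0, 0, 0]
r1 m[rain→φ2] = [0, 0, 0]
r1 m[rain→φ4] = [0, 0, 0]
r1 m[sun→φ0] = [0, 0, 0]
r1 m[sun→φ1] = [0, 0, 0]
r2 m[φ0→cld] = [6, 4, 6]
r2 m[φ0→sun] = [8, 4, 4]
r2 m[φ1→rain] = [2, 0, 5]
r2 m[φ1→sun] = [0, 6, 2]
r2 m[φ2→rain] = [4, 0, 9]
r2 m[φ3→cld] = [8, 7, 3]
r2 m[φ4→rain] = [2, 4, 0]
r2 m[φ5→cld] = [3, 4, 5]
r2 m[φ6→cld] = [4, 9, 4]
r2 m[cld→φ0] = [15, 20, 12]
r2 m[cld→φ3] = [13, 17, 15]
r2 m[cld→φ5] = [18, 20, 13]
r2 m[cld→φ6] = [17, 15, 14]
r2 m[rain→φ1] = [6, 4, 9]
r2 m[rain→φ2] = [4, 4, 5]
r2 m[rain→φ4] = [6, 0, 14]
r2 m[sun→φ0] = [0, 6, 2]
r2 m[sun→φ1] = [8, 4, 4]
r3 m[φ0→cld] = [8, 6, 8]
r3 m[φ0→sun] = [21, 21, 18]
r3 m[φ1→rain] = [6, 8, 11]
r3 m[φ1→sun] = [4, 12, 8]
r3 m[φ2→rain] = [4, 0, 9]
r3 m[φ3→cld] = [8, 7, 3]
r3 m[φ4→rain] = [2, 4, 0]
r3 m[φ5→cld] = [3, 4, 5]
r3 m[φ6→cld] = [4, 9, 4]
r3 m[cld→φ0] = [15, 20, 12]
r3 m[cld→φ3] = [13, 17, 15]
r3 m[cld→φ5] = [18, 20, 13]
r3 m[cld→φ6] = [17, 15, 14]
r3 m[rain→φ1] = [6, 4, 9]
r3 m[rain→φ2] = [4, 4, 5]
r3 m[rain→φ4] = [6, 0, 14]
r3 m[sun→φ0] = [0, 6, 2]
r3 m[sun→φ1] = [8, 4, 4]
r4 m[φ0→cld] = [8, 6, 8]
r4 m[φ0→sun] = [21, 21, 18]
r4 m[φ1→rain] = [6, 8, 11]
r4 m[φ1→sun] = [4, 12, 8]
r4 m[φ2→rain] = [4, 0, 9]
r4 m[φ3→cld] = [8, 7, 3]
r4 m[φ4→rain] = [2, 4, 0]
r4 m[φ5→cld] = [3, 4, 5]
r4 m[φ6→cld] = [4, 9, 4]
r4 m[cld→φ0] = [15, 20, 12]
r4 m[cld→φ3] = [15, 19, 17]
r4 m[cld→φ5] = [20, 22, 15]
r4 m[cld→φ6] = [19, 17, 16]
r4 m[rain→φ1] = [6, 4, 9]
r4 m[rain→φ2] = [8, 12, 11]
r4 m[rain→φ4] = [10, 8, 20]
r4 m[sun→φ0] = [4, 12, 8]
r4 m[sun→φ1] = [21, 21, 18]
r5 m[φ0→cld] = [13, 12, 13]
r5 m[φ0→sun] = [21, 21, 18]
r5 m[φ1→rain] = [20, 21, 26]
r5 m[φ1→sun] = [4, 12, 8]
r5 m[φ2→rain] = [4, 0, 9]
r5 m[φ3→cld] = [8, 7, 3]
r5 m[φ4→rain] = [2, 4, 0]
r5 m[φ5→cld] = [3, 4, 5]
r5 m[φ6→cld] = [4, 9, 4]
r5 m[cld→φ0] = [15, 20, 12]
r5 m[cld→φ3] = [15, 19, 17]
r5 m[cld→φ5] = [20, 22, 15]
r5 m[cld→φ6] = [19, 17, 16]
r5 m[rain→φ1] = [6, 4, 9]
r5 m[rain→φ2] = [8, 12, 11]
r5 m[rain→φ4] = [10, 8, 20]
r5 m[sun→φ0] = [4, 12, 8]
r5 m[sun→φ1] = [21, 21, 18]
r6 m[φ0→cld] = [13, 12, 13]
r6 m[φ0→sun] = [21, 21, 18]
r6 m[φ1→rain] = [20, 21, 26]
r6 m[φ1→sun] = [4, 12, 8]
r6 m[φ2→rain] = [4, 0, 9]
r6 m[φ3→cld] = [8, 7, 3]
r6 m[φ4→rain] = [2, 4, 0]
r6 m[φ5→cld] = [3, 4, 5]
r6 m[φ6→cld] = [4, 9, 4]
r6 m[cld→φ0] = [15, 20, 12]
r6 m[cld→φ3] = [20, 25, 22]
r6 m[cld→φ5] = [25, 28, 20]
r6 m[cld→φ6] = [24, 23, 21]
r6 m[rain→φ1] = [6, 4, 9]
r6 m[rain→φ2] = [22, 25, 26]
r6 m[rain→φ4] = [24, 21, 35]
r6 m[sun→φ0] = [4, 12, 8]
r6 m[sun→φ1] = [21, 21, 18]
r7 m[φ0→cld] = [13, 12, 13]
r7 m[φ0→sun] = [21, 21, 18]
r7 m[φ1→rain] = [20, 21, 26]
r7 m[φ1→sun] = [4, 12, 8]
r7 m[φ2→rain] = [4, 0, 9]
r7 m[φ3→cld] = [8, 7, 3]
r7 m[φ4→rain] = [2, 4, 0]
r7 m[φ5→cld] = [3, 4, 5]
r7 m[φ6→cld] = [4, 9, 4]
r7 m[cld→φ0] = [15, 20, 12]
r7 m[cld→φ3] = [20, 25, 22]
r7 m[cld→φ5] = [25, 28, 20]
r7 m[cld→φ6] = [24, 23, 21]
r7 m[rain→φ1] = [6, 4, 9]
r7 m[rain→φ2] = [22, 25, 26]
r7 m[rain→φ4] = [24, 21, 35]
r7 m[sun→φ0] = [4, 12, 8]
r7 m[sun→φ1] = [21, 21, 18]
fixed point reached at round 7
traceback from cld: (cld=2, rain=1, sun=0), score=25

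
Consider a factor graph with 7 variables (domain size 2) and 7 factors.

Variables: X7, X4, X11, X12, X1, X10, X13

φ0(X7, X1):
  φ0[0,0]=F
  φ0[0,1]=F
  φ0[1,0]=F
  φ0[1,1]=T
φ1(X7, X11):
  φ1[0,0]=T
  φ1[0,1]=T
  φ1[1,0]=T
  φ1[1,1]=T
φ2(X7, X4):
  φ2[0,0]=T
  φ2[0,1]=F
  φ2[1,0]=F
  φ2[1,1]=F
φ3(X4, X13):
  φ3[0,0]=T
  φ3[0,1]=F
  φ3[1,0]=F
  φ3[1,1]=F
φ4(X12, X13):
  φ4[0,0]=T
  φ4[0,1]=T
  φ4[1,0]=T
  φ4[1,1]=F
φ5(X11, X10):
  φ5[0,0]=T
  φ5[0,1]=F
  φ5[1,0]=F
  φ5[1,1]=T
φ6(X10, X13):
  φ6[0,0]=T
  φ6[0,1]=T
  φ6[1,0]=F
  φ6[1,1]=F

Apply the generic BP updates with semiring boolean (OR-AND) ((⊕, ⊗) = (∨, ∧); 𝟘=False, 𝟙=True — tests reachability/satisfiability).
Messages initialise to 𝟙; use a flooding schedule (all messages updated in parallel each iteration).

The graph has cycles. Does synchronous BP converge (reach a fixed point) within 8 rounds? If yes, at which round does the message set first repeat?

NOT CONVERGED within 8 rounds

init: all messages = 𝟙 over 2 values
r1 m[φ0→X7] = [F, T]
r1 m[φ0→X1] = [F, T]
r1 m[φ1→X7] = [T, T]
r1 m[φ1→X11] = [T, T]
r1 m[φ2→X7] = [T, F]
r1 m[φ2→X4] = [T, F]
r1 m[φ3→X4] = [T, F]
r1 m[φ3→X13] = [T, F]
r1 m[φ4→X12] = [T, T]
r1 m[φ4→X13] = [T, T]
r1 m[φ5→X11] = [T, T]
r1 m[φ5→X10] = [T, T]
r1 m[φ6→X10] = [T, F]
r1 m[φ6→X13] = [T, T]
r1 m[X7→φ0] = [T, T]
r1 m[X7→φ1] = [T, T]
r1 m[X7→φ2] = [T, T]
r1 m[X4→φ2] = [T, T]
r1 m[X4→φ3] = [T, T]
r1 m[X11→φ1] = [T, T]
r1 m[X11→φ5] = [T, T]
r1 m[X12→φ4] = [T, T]
r1 m[X1→φ0] = [T, T]
r1 m[X10→φ5] = [T, T]
r1 m[X10→φ6] = [T, T]
r1 m[X13→φ3] = [T, T]
r1 m[X13→φ4] = [T, T]
r1 m[X13→φ6] = [T, T]
r2 m[φ0→X7] = [F, T]
r2 m[φ0→X1] = [F, T]
r2 m[φ1→X7] = [T, T]
r2 m[φ1→X11] = [T, T]
r2 m[φ2→X7] = [T, F]
r2 m[φ2→X4] = [T, F]
r2 m[φ3→X4] = [T, F]
r2 m[φ3→X13] = [T, F]
r2 m[φ4→X12] = [T, T]
r2 m[φ4→X13] = [T, T]
r2 m[φ5→X11] = [T, T]
r2 m[φ5→X10] = [T, T]
r2 m[φ6→X10] = [T, F]
r2 m[φ6→X13] = [T, T]
r2 m[X7→φ0] = [T, F]
r2 m[X7→φ1] = [F, F]
r2 m[X7→φ2] = [F, T]
r2 m[X4→φ2] = [T, F]
r2 m[X4→φ3] = [T, F]
r2 m[X11→φ1] = [T, T]
r2 m[X11→φ5] = [T, T]
r2 m[X12→φ4] = [T, T]
r2 m[X1→φ0] = [T, T]
r2 m[X10→φ5] = [T, F]
r2 m[X10→φ6] = [T, T]
r2 m[X13→φ3] = [T, T]
r2 m[X13→φ4] = [T, F]
r2 m[X13→φ6] = [T, F]
r3 m[φ0→X7] = [F, T]
r3 m[φ0→X1] = [F, F]
r3 m[φ1→X7] = [T, T]
r3 m[φ1→X11] = [F, F]
r3 m[φ2→X7] = [T, F]
r3 m[φ2→X4] = [F, F]
r3 m[φ3→X4] = [T, F]
r3 m[φ3→X13] = [T, F]
r3 m[φ4→X12] = [T, T]
r3 m[φ4→X13] = [T, T]
r3 m[φ5→X11] = [T, F]
r3 m[φ5→X10] = [T, T]
r3 m[φ6→X10] = [T, F]
r3 m[φ6→X13] = [T, T]
r3 m[X7→φ0] = [T, F]
r3 m[X7→φ1] = [F, F]
r3 m[X7→φ2] = [F, T]
r3 m[X4→φ2] = [T, F]
r3 m[X4→φ3] = [T, F]
r3 m[X11→φ1] = [T, T]
r3 m[X11→φ5] = [T, T]
r3 m[X12→φ4] = [T, T]
r3 m[X1→φ0] = [T, T]
r3 m[X10→φ5] = [T, F]
r3 m[X10→φ6] = [T, T]
r3 m[X13→φ3] = [T, T]
r3 m[X13→φ4] = [T, F]
r3 m[X13→φ6] = [T, F]
r4 m[φ0→X7] = [F, T]
r4 m[φ0→X1] = [F, F]
r4 m[φ1→X7] = [T, T]
r4 m[φ1→X11] = [F, F]
r4 m[φ2→X7] = [T, F]
r4 m[φ2→X4] = [F, F]
r4 m[φ3→X4] = [T, F]
r4 m[φ3→X13] = [T, F]
r4 m[φ4→X12] = [T, T]
r4 m[φ4→X13] = [T, T]
r4 m[φ5→X11] = [T, F]
r4 m[φ5→X10] = [T, T]
r4 m[φ6→X10] = [T, F]
r4 m[φ6→X13] = [T, T]
r4 m[X7→φ0] = [T, F]
r4 m[X7→φ1] = [F, F]
r4 m[X7→φ2] = [F, T]
r4 m[X4→φ2] = [T, F]
r4 m[X4→φ3] = [F, F]
r4 m[X11→φ1] = [T, F]
r4 m[X11→φ5] = [F, F]
r4 m[X12→φ4] = [T, T]
r4 m[X1→φ0] = [T, T]
r4 m[X10→φ5] = [T, F]
r4 m[X10→φ6] = [T, T]
r4 m[X13→φ3] = [T, T]
r4 m[X13→φ4] = [T, F]
r4 m[X13→φ6] = [T, F]
r5 m[φ0→X7] = [F, T]
r5 m[φ0→X1] = [F, F]
r5 m[φ1→X7] = [T, T]
r5 m[φ1→X11] = [F, F]
r5 m[φ2→X7] = [T, F]
r5 m[φ2→X4] = [F, F]
r5 m[φ3→X4] = [T, F]
r5 m[φ3→X13] = [F, F]
r5 m[φ4→X12] = [T, T]
r5 m[φ4→X13] = [T, T]
r5 m[φ5→X11] = [T, F]
r5 m[φ5→X10] = [F, F]
r5 m[φ6→X10] = [T, F]
r5 m[φ6→X13] = [T, T]
r5 m[X7→φ0] = [T, F]
r5 m[X7→φ1] = [F, F]
r5 m[X7→φ2] = [F, T]
r5 m[X4→φ2] = [T, F]
r5 m[X4→φ3] = [F, F]
r5 m[X11→φ1] = [T, F]
r5 m[X11→φ5] = [F, F]
r5 m[X12→φ4] = [T, T]
r5 m[X1→φ0] = [T, T]
r5 m[X10→φ5] = [T, F]
r5 m[X10→φ6] = [T, T]
r5 m[X13→φ3] = [T, T]
r5 m[X13→φ4] = [T, F]
r5 m[X13→φ6] = [T, F]
r6 m[φ0→X7] = [F, T]
r6 m[φ0→X1] = [F, F]
r6 m[φ1→X7] = [T, T]
r6 m[φ1→X11] = [F, F]
r6 m[φ2→X7] = [T, F]
r6 m[φ2→X4] = [F, F]
r6 m[φ3→X4] = [T, F]
r6 m[φ3→X13] = [F, F]
r6 m[φ4→X12] = [T, T]
r6 m[φ4→X13] = [T, T]
r6 m[φ5→X11] = [T, F]
r6 m[φ5→X10] = [F, F]
r6 m[φ6→X10] = [T, F]
r6 m[φ6→X13] = [T, T]
r6 m[X7→φ0] = [T, F]
r6 m[X7→φ1] = [F, F]
r6 m[X7→φ2] = [F, T]
r6 m[X4→φ2] = [T, F]
r6 m[X4→φ3] = [F, F]
r6 m[X11→φ1] = [T, F]
r6 m[X11→φ5] = [F, F]
r6 m[X12→φ4] = [T, T]
r6 m[X1→φ0] = [T, T]
r6 m[X10→φ5] = [T, F]
r6 m[X10→φ6] = [F, F]
r6 m[X13→φ3] = [T, T]
r6 m[X13→φ4] = [F, F]
r6 m[X13→φ6] = [F, F]
r7 m[φ0→X7] = [F, T]
r7 m[φ0→X1] = [F, F]
r7 m[φ1→X7] = [T, T]
r7 m[φ1→X11] = [F, F]
r7 m[φ2→X7] = [T, F]
r7 m[φ2→X4] = [F, F]
r7 m[φ3→X4] = [T, F]
r7 m[φ3→X13] = [F, F]
r7 m[φ4→X12] = [F, F]
r7 m[φ4→X13] = [T, T]
r7 m[φ5→X11] = [T, F]
r7 m[φ5→X10] = [F, F]
r7 m[φ6→X10] = [F, F]
r7 m[φ6→X13] = [F, F]
r7 m[X7→φ0] = [T, F]
r7 m[X7→φ1] = [F, F]
r7 m[X7→φ2] = [F, T]
r7 m[X4→φ2] = [T, F]
r7 m[X4→φ3] = [F, F]
r7 m[X11→φ1] = [T, F]
r7 m[X11→φ5] = [F, F]
r7 m[X12→φ4] = [T, T]
r7 m[X1→φ0] = [T, T]
r7 m[X10→φ5] = [T, F]
r7 m[X10→φ6] = [F, F]
r7 m[X13→φ3] = [T, T]
r7 m[X13→φ4] = [F, F]
r7 m[X13→φ6] = [F, F]
r8 m[φ0→X7] = [F, T]
r8 m[φ0→X1] = [F, F]
r8 m[φ1→X7] = [T, T]
r8 m[φ1→X11] = [F, F]
r8 m[φ2→X7] = [T, F]
r8 m[φ2→X4] = [F, F]
r8 m[φ3→X4] = [T, F]
r8 m[φ3→X13] = [F, F]
r8 m[φ4→X12] = [F, F]
r8 m[φ4→X13] = [T, T]
r8 m[φ5→X11] = [T, F]
r8 m[φ5→X10] = [F, F]
r8 m[φ6→X10] = [F, F]
r8 m[φ6→X13] = [F, F]
r8 m[X7→φ0] = [T, F]
r8 m[X7→φ1] = [F, F]
r8 m[X7→φ2] = [F, T]
r8 m[X4→φ2] = [T, F]
r8 m[X4→φ3] = [F, F]
r8 m[X11→φ1] = [T, F]
r8 m[X11→φ5] = [F, F]
r8 m[X12→φ4] = [T, T]
r8 m[X1→φ0] = [T, T]
r8 m[X10→φ5] = [F, F]
r8 m[X10→φ6] = [F, F]
r8 m[X13→φ3] = [F, F]
r8 m[X13→φ4] = [F, F]
r8 m[X13→φ6] = [F, F]
no fixed point within 8 rounds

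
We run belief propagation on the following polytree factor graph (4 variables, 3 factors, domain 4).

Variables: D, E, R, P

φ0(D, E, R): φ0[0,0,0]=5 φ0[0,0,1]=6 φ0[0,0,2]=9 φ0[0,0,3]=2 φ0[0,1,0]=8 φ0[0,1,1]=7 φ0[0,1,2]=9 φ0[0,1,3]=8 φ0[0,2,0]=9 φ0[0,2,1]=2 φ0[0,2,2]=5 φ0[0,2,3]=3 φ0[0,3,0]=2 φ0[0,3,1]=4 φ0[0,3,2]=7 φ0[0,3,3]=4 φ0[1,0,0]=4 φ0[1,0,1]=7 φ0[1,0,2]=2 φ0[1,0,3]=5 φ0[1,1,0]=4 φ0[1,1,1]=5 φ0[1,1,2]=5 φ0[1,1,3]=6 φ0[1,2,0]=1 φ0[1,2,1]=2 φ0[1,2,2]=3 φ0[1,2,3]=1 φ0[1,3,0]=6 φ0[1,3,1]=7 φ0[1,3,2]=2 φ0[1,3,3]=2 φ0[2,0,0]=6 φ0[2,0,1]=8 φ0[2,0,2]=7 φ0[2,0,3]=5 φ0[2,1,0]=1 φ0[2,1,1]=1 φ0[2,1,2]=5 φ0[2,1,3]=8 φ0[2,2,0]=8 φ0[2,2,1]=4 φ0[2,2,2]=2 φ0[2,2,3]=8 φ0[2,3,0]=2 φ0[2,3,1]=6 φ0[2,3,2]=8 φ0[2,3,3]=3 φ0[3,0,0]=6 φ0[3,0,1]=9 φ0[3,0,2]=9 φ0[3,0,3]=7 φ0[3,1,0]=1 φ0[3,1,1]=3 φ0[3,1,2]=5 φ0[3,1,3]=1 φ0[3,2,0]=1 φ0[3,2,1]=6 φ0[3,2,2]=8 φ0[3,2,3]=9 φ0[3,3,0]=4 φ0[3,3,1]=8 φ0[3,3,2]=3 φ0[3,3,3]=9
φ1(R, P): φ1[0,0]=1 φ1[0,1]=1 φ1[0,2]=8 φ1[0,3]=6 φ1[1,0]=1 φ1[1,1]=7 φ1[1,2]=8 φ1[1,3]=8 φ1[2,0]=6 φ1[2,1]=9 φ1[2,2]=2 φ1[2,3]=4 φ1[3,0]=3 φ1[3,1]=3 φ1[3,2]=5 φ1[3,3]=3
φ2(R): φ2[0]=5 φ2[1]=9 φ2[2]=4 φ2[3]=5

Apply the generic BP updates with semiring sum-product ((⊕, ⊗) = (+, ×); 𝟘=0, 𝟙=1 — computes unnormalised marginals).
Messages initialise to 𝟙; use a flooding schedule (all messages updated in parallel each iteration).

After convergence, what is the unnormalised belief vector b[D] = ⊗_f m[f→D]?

init: all messages = 𝟙 over 4 values
r1 m[φ0→D] = [90, 62, 82, 89]
r1 m[φ0→E] = [97, 77, 72, 77]
r1 m[φ0→R] = [68, 85, 89, 81]
r1 m[φ1→R] = [16, 24, 21, 14]
r1 m[φ1→P] = [11, 20, 23, 21]
r1 m[φ2→R] = [5, 9, 4, 5]
r1 m[D→φ0] = [1, 1, 1, 1]
r1 m[E→φ0] = [1, 1, 1, 1]
r1 m[R→φ0] = [1, 1, 1, 1]
r1 m[R→φ1] = [1, 1, 1, 1]
r1 m[R→φ2] = [1, 1, 1, 1]
r1 m[P→φ1] = [1, 1, 1, 1]
r2 m[φ0→D] = [90, 62, 82, 89]
r2 m[φ0→E] = [97, 77, 72, 77]
r2 m[φ0→R] = [68, 85, 89, 81]
r2 m[φ1→R] = [16, 24, 21, 14]
r2 m[φ1→P] = [11, 20, 23, 21]
r2 m[φ2→R] = [5, 9, 4, 5]
r2 m[D→φ0] = [1, 1, 1, 1]
r2 m[E→φ0] = [1, 1, 1, 1]
r2 m[R→φ0] = [80, 216, 84, 70]
r2 m[R→φ1] = [340, 765, 356, 405]
r2 m[R→φ2] = [1088, 2040, 1869, 1134]
r2 m[P→φ1] = [1, 1, 1, 1]
r3 m[φ0→D] = [9734, 7724, 8992, 10496]
r3 m[φ0→E] = [11758, 8202, 7526, 9460]
r3 m[φ0→R] = [68, 85, 89, 81]
r3 m[φ1→R] = [16, 24, 21, 14]
r3 m[φ1→P] = [4456, 10114, 11577, 10799]
r3 m[φ2→R] = [5, 9, 4, 5]
r3 m[D→φ0] = [1, 1, 1, 1]
r3 m[E→φ0] = [1, 1, 1, 1]
r3 m[R→φ0] = [80, 216, 84, 70]
r3 m[R→φ1] = [340, 765, 356, 405]
r3 m[R→φ2] = [1088, 2040, 1869, 1134]
r3 m[P→φ1] = [1, 1, 1, 1]
r4 m[φ0→D] = [9734, 7724, 8992, 10496]
r4 m[φ0→E] = [11758, 8202, 7526, 9460]
r4 m[φ0→R] = [68, 85, 89, 81]
r4 m[φ1→R] = [16, 24, 21, 14]
r4 m[φ1→P] = [4456, 10114, 11577, 10799]
r4 m[φ2→R] = [5, 9, 4, 5]
r4 m[D→φ0] = [1, 1, 1, 1]
r4 m[E→φ0] = [1, 1, 1, 1]
r4 m[R→φ0] = [80, 216, 84, 70]
r4 m[R→φ1] = [340, 765, 356, 405]
r4 m[R→φ2] = [1088, 2040, 1869, 1134]
r4 m[P→φ1] = [1, 1, 1, 1]
fixed point reached at round 4
b[D] = ⊗ incoming = [9734, 7724, 8992, 10496]

b[D] = [9734, 7724, 8992, 10496]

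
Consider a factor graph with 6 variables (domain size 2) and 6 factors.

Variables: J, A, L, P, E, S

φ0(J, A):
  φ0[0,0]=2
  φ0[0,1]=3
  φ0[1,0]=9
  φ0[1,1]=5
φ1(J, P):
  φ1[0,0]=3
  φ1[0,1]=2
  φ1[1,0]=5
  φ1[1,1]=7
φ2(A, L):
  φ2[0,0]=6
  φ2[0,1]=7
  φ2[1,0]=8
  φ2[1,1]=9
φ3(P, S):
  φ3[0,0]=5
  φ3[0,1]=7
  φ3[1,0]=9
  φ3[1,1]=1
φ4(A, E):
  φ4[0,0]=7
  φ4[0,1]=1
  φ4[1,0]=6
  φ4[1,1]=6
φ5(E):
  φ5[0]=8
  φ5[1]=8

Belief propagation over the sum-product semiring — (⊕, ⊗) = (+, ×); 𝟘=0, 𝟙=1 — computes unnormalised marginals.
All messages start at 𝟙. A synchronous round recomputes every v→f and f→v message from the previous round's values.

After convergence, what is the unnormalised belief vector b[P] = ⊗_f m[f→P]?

init: all messages = 𝟙 over 2 values
r1 m[φ0→J] = [5, 14]
r1 m[φ0→A] = [11, 8]
r1 m[φ1→J] = [5, 12]
r1 m[φ1→P] = [8, 9]
r1 m[φ2→A] = [13, 17]
r1 m[φ2→L] = [14, 16]
r1 m[φ3→P] = [12, 10]
r1 m[φ3→S] = [14, 8]
r1 m[φ4→A] = [8, 12]
r1 m[φ4→E] = [13, 7]
r1 m[φ5→E] = [8, 8]
r1 m[J→φ0] = [1, 1]
r1 m[J→φ1] = [1, 1]
r1 m[A→φ0] = [1, 1]
r1 m[A→φ2] = [1, 1]
r1 m[A→φ4] = [1, 1]
r1 m[L→φ2] = [1, 1]
r1 m[P→φ1] = [1, 1]
r1 m[P→φ3] = [1, 1]
r1 m[E→φ4] = [1, 1]
r1 m[E→φ5] = [1, 1]
r1 m[S→φ3] = [1, 1]
r2 m[φ0→J] = [5, 14]
r2 m[φ0→A] = [11, 8]
r2 m[φ1→J] = [5, 12]
r2 m[φ1→P] = [8, 9]
r2 m[φ2→A] = [13, 17]
r2 m[φ2→L] = [14, 16]
r2 m[φ3→P] = [12, 10]
r2 m[φ3→S] = [14, 8]
r2 m[φ4→A] = [8, 12]
r2 m[φ4→E] = [13, 7]
r2 m[φ5→E] = [8, 8]
r2 m[J→φ0] = [5, 12]
r2 m[J→φ1] = [5, 14]
r2 m[A→φ0] = [104, 204]
r2 m[A→φ2] = [88, 96]
r2 m[A→φ4] = [143, 136]
r2 m[L→φ2] = [1, 1]
r2 m[P→φ1] = [12, 10]
r2 m[P→φ3] = [8, 9]
r2 m[E→φ4] = [8, 8]
r2 m[E→φ5] = [13, 7]
r2 m[S→φ3] = [1, 1]
r3 m[φ0→J] = [820, 1956]
r3 m[φ0→A] = [118, 75]
r3 m[φ1→J] = [56, 130]
r3 m[φ1→P] = [85, 108]
r3 m[φ2→A] = [13, 17]
r3 m[φ2→L] = [1296, 1480]
r3 m[φ3→P] = [12, 10]
r3 m[φ3→S] = [121, 65]
r3 m[φ4→A] = [64, 96]
r3 m[φ4→E] = [1817, 959]
r3 m[φ5→E] = [8, 8]
r3 m[J→φ0] = [5, 12]
r3 m[J→φ1] = [5, 14]
r3 m[A→φ0] = [104, 204]
r3 m[A→φ2] = [88, 96]
r3 m[A→φ4] = [143, 136]
r3 m[L→φ2] = [1, 1]
r3 m[P→φ1] = [12, 10]
r3 m[P→φ3] = [8, 9]
r3 m[E→φ4] = [8, 8]
r3 m[E→φ5] = [13, 7]
r3 m[S→φ3] = [1, 1]
r4 m[φ0→J] = [820, 1956]
r4 m[φ0→A] = [118, 75]
r4 m[φ1→J] = [56, 130]
r4 m[φ1→P] = [85, 108]
r4 m[φ2→A] = [13, 17]
r4 m[φ2→L] = [1296, 1480]
r4 m[φ3→P] = [12, 10]
r4 m[φ3→S] = [121, 65]
r4 m[φ4→A] = [64, 96]
r4 m[φ4→E] = [1817, 959]
r4 m[φ5→E] = [8, 8]
r4 m[J→φ0] = [56, 130]
r4 m[J→φ1] = [820, 1956]
r4 m[A→φ0] = [832, 1632]
r4 m[A→φ2] = [7552, 7200]
r4 m[A→φ4] = [1534, 1275]
r4 m[L→φ2] = [1, 1]
r4 m[P→φ1] = [12, 10]
r4 m[P→φ3] = [85, 108]
r4 m[E→φ4] = [8, 8]
r4 m[E→φ5] = [1817, 959]
r4 m[S→φ3] = [1, 1]
r5 m[φ0→J] = [6560, 15648]
r5 m[φ0→A] = [1282, 818]
r5 m[φ1→J] = [56, 130]
r5 m[φ1→P] = [12240, 15332]
r5 m[φ2→A] = [13, 17]
r5 m[φ2→L] = [102912, 117664]
r5 m[φ3→P] = [12, 10]
r5 m[φ3→S] = [1397, 703]
r5 m[φ4→A] = [64, 96]
r5 m[φ4→E] = [18388, 9184]
r5 m[φ5→E] = [8, 8]
r5 m[J→φ0] = [56, 130]
r5 m[J→φ1] = [820, 1956]
r5 m[A→φ0] = [832, 1632]
r5 m[A→φ2] = [7552, 7200]
r5 m[A→φ4] = [1534, 1275]
r5 m[L→φ2] = [1, 1]
r5 m[P→φ1] = [12, 10]
r5 m[P→φ3] = [85, 108]
r5 m[E→φ4] = [8, 8]
r5 m[E→φ5] = [1817, 959]
r5 m[S→φ3] = [1, 1]
r6 m[φ0→J] = [6560, 15648]
r6 m[φ0→A] = [1282, 818]
r6 m[φ1→J] = [56, 130]
r6 m[φ1→P] = [12240, 15332]
r6 m[φ2→A] = [13, 17]
r6 m[φ2→L] = [102912, 117664]
r6 m[φ3→P] = [12, 10]
r6 m[φ3→S] = [1397, 703]
r6 m[φ4→A] = [64, 96]
r6 m[φ4→E] = [18388, 9184]
r6 m[φ5→E] = [8, 8]
r6 m[J→φ0] = [56, 130]
r6 m[J→φ1] = [6560, 15648]
r6 m[A→φ0] = [832, 1632]
r6 m[A→φ2] = [82048, 78528]
r6 m[A→φ4] = [16666, 13906]
r6 m[L→φ2] = [1, 1]
r6 m[P→φ1] = [12, 10]
r6 m[P→φ3] = [12240, 15332]
r6 m[E→φ4] = [8, 8]
r6 m[E→φ5] = [18388, 9184]
r6 m[S→φ3] = [1, 1]
r7 m[φ0→J] = [6560, 15648]
r7 m[φ0→A] = [1282, 818]
r7 m[φ1→J] = [56, 130]
r7 m[φ1→P] = [97920, 122656]
r7 m[φ2→A] = [13, 17]
r7 m[φ2→L] = [1120512, 1281088]
r7 m[φ3→P] = [12, 10]
r7 m[φ3→S] = [199188, 101012]
r7 m[φ4→A] = [64, 96]
r7 m[φ4→E] = [200098, 100102]
r7 m[φ5→E] = [8, 8]
r7 m[J→φ0] = [56, 130]
r7 m[J→φ1] = [6560, 15648]
r7 m[A→φ0] = [832, 1632]
r7 m[A→φ2] = [82048, 78528]
r7 m[A→φ4] = [16666, 13906]
r7 m[L→φ2] = [1, 1]
r7 m[P→φ1] = [12, 10]
r7 m[P→φ3] = [12240, 15332]
r7 m[E→φ4] = [8, 8]
r7 m[E→φ5] = [18388, 9184]
r7 m[S→φ3] = [1, 1]
r8 m[φ0→J] = [6560, 15648]
r8 m[φ0→A] = [1282, 818]
r8 m[φ1→J] = [56, 130]
r8 m[φ1→P] = [97920, 122656]
r8 m[φ2→A] = [13, 17]
r8 m[φ2→L] = [1120512, 1281088]
r8 m[φ3→P] = [12, 10]
r8 m[φ3→S] = [199188, 101012]
r8 m[φ4→A] = [64, 96]
r8 m[φ4→E] = [200098, 100102]
r8 m[φ5→E] = [8, 8]
r8 m[J→φ0] = [56, 130]
r8 m[J→φ1] = [6560, 15648]
r8 m[A→φ0] = [832, 1632]
r8 m[A→φ2] = [82048, 78528]
r8 m[A→φ4] = [16666, 13906]
r8 m[L→φ2] = [1, 1]
r8 m[P→φ1] = [12, 10]
r8 m[P→φ3] = [97920, 122656]
r8 m[E→φ4] = [8, 8]
r8 m[E→φ5] = [200098, 100102]
r8 m[S→φ3] = [1, 1]
r9 m[φ0→J] = [6560, 15648]
r9 m[φ0→A] = [1282, 818]
r9 m[φ1→J] = [56, 130]
r9 m[φ1→P] = [97920, 122656]
r9 m[φ2→A] = [13, 17]
r9 m[φ2→L] = [1120512, 1281088]
r9 m[φ3→P] = [12, 10]
r9 m[φ3→S] = [1593504, 808096]
r9 m[φ4→A] = [64, 96]
r9 m[φ4→E] = [200098, 100102]
r9 m[φ5→E] = [8, 8]
r9 m[J→φ0] = [56, 130]
r9 m[J→φ1] = [6560, 15648]
r9 m[A→φ0] = [832, 1632]
r9 m[A→φ2] = [82048, 78528]
r9 m[A→φ4] = [16666, 13906]
r9 m[L→φ2] = [1, 1]
r9 m[P→φ1] = [12, 10]
r9 m[P→φ3] = [97920, 122656]
r9 m[E→φ4] = [8, 8]
r9 m[E→φ5] = [200098, 100102]
r9 m[S→φ3] = [1, 1]
r10 m[φ0→J] = [6560, 15648]
r10 m[φ0→A] = [1282, 818]
r10 m[φ1→J] = [56, 130]
r10 m[φ1→P] = [97920, 122656]
r10 m[φ2→A] = [13, 17]
r10 m[φ2→L] = [1120512, 1281088]
r10 m[φ3→P] = [12, 10]
r10 m[φ3→S] = [1593504, 808096]
r10 m[φ4→A] = [64, 96]
r10 m[φ4→E] = [200098, 100102]
r10 m[φ5→E] = [8, 8]
r10 m[J→φ0] = [56, 130]
r10 m[J→φ1] = [6560, 15648]
r10 m[A→φ0] = [832, 1632]
r10 m[A→φ2] = [82048, 78528]
r10 m[A→φ4] = [16666, 13906]
r10 m[L→φ2] = [1, 1]
r10 m[P→φ1] = [12, 10]
r10 m[P→φ3] = [97920, 122656]
r10 m[E→φ4] = [8, 8]
r10 m[E→φ5] = [200098, 100102]
r10 m[S→φ3] = [1, 1]
fixed point reached at round 10
b[P] = ⊗ incoming = [1175040, 1226560]

b[P] = [1175040, 1226560]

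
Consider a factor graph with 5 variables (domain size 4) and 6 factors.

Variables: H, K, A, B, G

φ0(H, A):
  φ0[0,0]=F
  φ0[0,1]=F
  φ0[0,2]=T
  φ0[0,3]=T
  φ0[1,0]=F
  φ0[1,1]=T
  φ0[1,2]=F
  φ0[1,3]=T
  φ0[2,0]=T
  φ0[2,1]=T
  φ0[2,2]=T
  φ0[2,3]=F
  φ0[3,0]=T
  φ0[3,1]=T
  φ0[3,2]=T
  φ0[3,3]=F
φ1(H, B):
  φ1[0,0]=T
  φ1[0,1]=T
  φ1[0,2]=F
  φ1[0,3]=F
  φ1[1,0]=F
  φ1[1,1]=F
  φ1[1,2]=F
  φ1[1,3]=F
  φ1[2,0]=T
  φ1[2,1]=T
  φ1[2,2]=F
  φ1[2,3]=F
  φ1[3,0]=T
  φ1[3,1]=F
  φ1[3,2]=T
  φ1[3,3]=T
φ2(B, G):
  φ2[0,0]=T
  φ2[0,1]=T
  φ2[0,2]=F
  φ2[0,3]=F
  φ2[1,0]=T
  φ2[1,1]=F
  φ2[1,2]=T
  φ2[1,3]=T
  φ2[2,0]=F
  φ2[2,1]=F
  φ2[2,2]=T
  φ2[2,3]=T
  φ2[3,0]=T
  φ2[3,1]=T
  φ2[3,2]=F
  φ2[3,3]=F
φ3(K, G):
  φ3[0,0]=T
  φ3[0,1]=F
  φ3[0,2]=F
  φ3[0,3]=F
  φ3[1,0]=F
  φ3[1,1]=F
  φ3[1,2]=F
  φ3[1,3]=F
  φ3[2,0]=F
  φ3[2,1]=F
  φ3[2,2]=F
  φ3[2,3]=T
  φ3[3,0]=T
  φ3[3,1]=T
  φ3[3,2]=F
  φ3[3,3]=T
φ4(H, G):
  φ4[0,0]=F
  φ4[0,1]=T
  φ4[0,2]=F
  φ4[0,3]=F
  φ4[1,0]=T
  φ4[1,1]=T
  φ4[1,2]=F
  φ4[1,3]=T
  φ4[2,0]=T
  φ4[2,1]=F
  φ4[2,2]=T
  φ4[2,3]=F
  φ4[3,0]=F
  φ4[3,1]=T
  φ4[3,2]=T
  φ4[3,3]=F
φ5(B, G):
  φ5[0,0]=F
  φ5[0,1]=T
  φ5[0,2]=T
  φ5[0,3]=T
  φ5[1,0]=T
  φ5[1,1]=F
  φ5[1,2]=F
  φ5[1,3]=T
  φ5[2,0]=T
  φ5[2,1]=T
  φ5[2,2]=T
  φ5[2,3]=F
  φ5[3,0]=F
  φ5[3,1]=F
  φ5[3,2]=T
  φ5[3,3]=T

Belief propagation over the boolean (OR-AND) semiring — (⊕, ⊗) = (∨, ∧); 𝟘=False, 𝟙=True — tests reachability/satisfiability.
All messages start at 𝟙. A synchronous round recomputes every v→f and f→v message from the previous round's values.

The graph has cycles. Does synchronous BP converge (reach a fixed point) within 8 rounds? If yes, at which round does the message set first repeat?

CONVERGED at round 7

init: all messages = 𝟙 over 4 values
r1 m[φ0→H] = [T, T, T, T]
r1 m[φ0→A] = [T, T, T, T]
r1 m[φ1→H] = [T, F, T, T]
r1 m[φ1→B] = [T, T, T, T]
r1 m[φ2→B] = [T, T, T, T]
r1 m[φ2→G] = [T, T, T, T]
r1 m[φ3→K] = [T, F, T, T]
r1 m[φ3→G] = [T, T, F, T]
r1 m[φ4→H] = [T, T, T, T]
r1 m[φ4→G] = [T, T, T, T]
r1 m[φ5→B] = [T, T, T, T]
r1 m[φ5→G] = [T, T, T, T]
r1 m[H→φ0] = [T, T, T, T]
r1 m[H→φ1] = [T, T, T, T]
r1 m[H→φ4] = [T, T, T, T]
r1 m[K→φ3] = [T, T, T, T]
r1 m[A→φ0] = [T, T, T, T]
r1 m[B→φ1] = [T, T, T, T]
r1 m[B→φ2] = [T, T, T, T]
r1 m[B→φ5] = [T, T, T, T]
r1 m[G→φ2] = [T, T, T, T]
r1 m[G→φ3] = [T, T, T, T]
r1 m[G→φ4] = [T, T, T, T]
r1 m[G→φ5] = [T, T, T, T]
r2 m[φ0→H] = [T, T, T, T]
r2 m[φ0→A] = [T, T, T, T]
r2 m[φ1→H] = [T, F, T, T]
r2 m[φ1→B] = [T, T, T, T]
r2 m[φ2→B] = [T, T, T, T]
r2 m[φ2→G] = [T, T, T, T]
r2 m[φ3→K] = [T, F, T, T]
r2 m[φ3→G] = [T, T, F, T]
r2 m[φ4→H] = [T, T, T, T]
r2 m[φ4→G] = [T, T, T, T]
r2 m[φ5→B] = [T, T, T, T]
r2 m[φ5→G] = [T, T, T, T]
r2 m[H→φ0] = [T, F, T, T]
r2 m[H→φ1] = [T, T, T, T]
r2 m[H→φ4] = [T, F, T, T]
r2 m[K→φ3] = [T, T, T, T]
r2 m[A→φ0] = [T, T, T, T]
r2 m[B→φ1] = [T, T, T, T]
r2 m[B→φ2] = [T, T, T, T]
r2 m[B→φ5] = [T, T, T, T]
r2 m[G→φ2] = [T, T, F, T]
r2 m[G→φ3] = [T, T, T, T]
r2 m[G→φ4] = [T, T, F, T]
r2 m[G→φ5] = [T, T, F, T]
r3 m[φ0→H] = [T, T, T, T]
r3 m[φ0→A] = [T, T, T, T]
r3 m[φ1→H] = [T, F, T, T]
r3 m[φ1→B] = [T, T, T, T]
r3 m[φ2→B] = [T, T, T, T]
r3 m[φ2→G] = [T, T, T, T]
r3 m[φ3→K] = [T, F, T, T]
r3 m[φ3→G] = [T, T, F, T]
r3 m[φ4→H] = [T, T, T, T]
r3 m[φ4→G] = [T, T, T, F]
r3 m[φ5→B] = [T, T, T, T]
r3 m[φ5→G] = [T, T, T, T]
r3 m[H→φ0] = [T, F, T, T]
r3 m[H→φ1] = [T, T, T, T]
r3 m[H→φ4] = [T, F, T, T]
r3 m[K→φ3] = [T, T, T, T]
r3 m[A→φ0] = [T, T, T, T]
r3 m[B→φ1] = [T, T, T, T]
r3 m[B→φ2] = [T, T, T, T]
r3 m[B→φ5] = [T, T, T, T]
r3 m[G→φ2] = [T, T, F, T]
r3 m[G→φ3] = [T, T, T, T]
r3 m[G→φ4] = [T, T, F, T]
r3 m[G→φ5] = [T, T, F, T]
r4 m[φ0→H] = [T, T, T, T]
r4 m[φ0→A] = [T, T, T, T]
r4 m[φ1→H] = [T, F, T, T]
r4 m[φ1→B] = [T, T, T, T]
r4 m[φ2→B] = [T, T, T, T]
r4 m[φ2→G] = [T, T, T, T]
r4 m[φ3→K] = [T, F, T, T]
r4 m[φ3→G] = [T, T, F, T]
r4 m[φ4→H] = [T, T, T, T]
r4 m[φ4→G] = [T, T, T, F]
r4 m[φ5→B] = [T, T, T, T]
r4 m[φ5→G] = [T, T, T, T]
r4 m[H→φ0] = [T, F, T, T]
r4 m[H→φ1] = [T, T, T, T]
r4 m[H→φ4] = [T, F, T, T]
r4 m[K→φ3] = [T, T, T, T]
r4 m[A→φ0] = [T, T, T, T]
r4 m[B→φ1] = [T, T, T, T]
r4 m[B→φ2] = [T, T, T, T]
r4 m[B→φ5] = [T, T, T, T]
r4 m[G→φ2] = [T, T, F, F]
r4 m[G→φ3] = [T, T, T, F]
r4 m[G→φ4] = [T, T, F, T]
r4 m[G→φ5] = [T, T, F, F]
r5 m[φ0→H] = [T, T, T, T]
r5 m[φ0→A] = [T, T, T, T]
r5 m[φ1→H] = [T, F, T, T]
r5 m[φ1→B] = [T, T, T, T]
r5 m[φ2→B] = [T, T, F, T]
r5 m[φ2→G] = [T, T, T, T]
r5 m[φ3→K] = [T, F, F, T]
r5 m[φ3→G] = [T, T, F, T]
r5 m[φ4→H] = [T, T, T, T]
r5 m[φ4→G] = [T, T, T, F]
r5 m[φ5→B] = [T, T, T, F]
r5 m[φ5→G] = [T, T, T, T]
r5 m[H→φ0] = [T, F, T, T]
r5 m[H→φ1] = [T, T, T, T]
r5 m[H→φ4] = [T, F, T, T]
r5 m[K→φ3] = [T, T, T, T]
r5 m[A→φ0] = [T, T, T, T]
r5 m[B→φ1] = [T, T, T, T]
r5 m[B→φ2] = [T, T, T, T]
r5 m[B→φ5] = [T, T, T, T]
r5 m[G→φ2] = [T, T, F, F]
r5 m[G→φ3] = [T, T, T, F]
r5 m[G→φ4] = [T, T, F, T]
r5 m[G→φ5] = [T, T, F, F]
r6 m[φ0→H] = [T, T, T, T]
r6 m[φ0→A] = [T, T, T, T]
r6 m[φ1→H] = [T, F, T, T]
r6 m[φ1→B] = [T, T, T, T]
r6 m[φ2→B] = [T, T, F, T]
r6 m[φ2→G] = [T, T, T, T]
r6 m[φ3→K] = [T, F, F, T]
r6 m[φ3→G] = [T, T, F, T]
r6 m[φ4→H] = [T, T, T, T]
r6 m[φ4→G] = [T, T, T, F]
r6 m[φ5→B] = [T, T, T, F]
r6 m[φ5→G] = [T, T, T, T]
r6 m[H→φ0] = [T, F, T, T]
r6 m[H→φ1] = [T, T, T, T]
r6 m[H→φ4] = [T, F, T, T]
r6 m[K→φ3] = [T, T, T, T]
r6 m[A→φ0] = [T, T, T, T]
r6 m[B→φ1] = [T, T, F, F]
r6 m[B→φ2] = [T, T, T, F]
r6 m[B→φ5] = [T, T, F, T]
r6 m[G→φ2] = [T, T, F, F]
r6 m[G→φ3] = [T, T, T, F]
r6 m[G→φ4] = [T, T, F, T]
r6 m[G→φ5] = [T, T, F, F]
r7 m[φ0→H] = [T, T, T, T]
r7 m[φ0→A] = [T, T, T, T]
r7 m[φ1→H] = [T, F, T, T]
r7 m[φ1→B] = [T, T, T, T]
r7 m[φ2→B] = [T, T, F, T]
r7 m[φ2→G] = [T, T, T, T]
r7 m[φ3→K] = [T, F, F, T]
r7 m[φ3→G] = [T, T, F, T]
r7 m[φ4→H] = [T, T, T, T]
r7 m[φ4→G] = [T, T, T, F]
r7 m[φ5→B] = [T, T, T, F]
r7 m[φ5→G] = [T, T, T, T]
r7 m[H→φ0] = [T, F, T, T]
r7 m[H→φ1] = [T, T, T, T]
r7 m[H→φ4] = [T, F, T, T]
r7 m[K→φ3] = [T, T, T, T]
r7 m[A→φ0] = [T, T, T, T]
r7 m[B→φ1] = [T, T, F, F]
r7 m[B→φ2] = [T, T, T, F]
r7 m[B→φ5] = [T, T, F, T]
r7 m[G→φ2] = [T, T, F, F]
r7 m[G→φ3] = [T, T, T, F]
r7 m[G→φ4] = [T, T, F, T]
r7 m[G→φ5] = [T, T, F, F]
fixed point reached at round 7
messages reach a fixed point at round 7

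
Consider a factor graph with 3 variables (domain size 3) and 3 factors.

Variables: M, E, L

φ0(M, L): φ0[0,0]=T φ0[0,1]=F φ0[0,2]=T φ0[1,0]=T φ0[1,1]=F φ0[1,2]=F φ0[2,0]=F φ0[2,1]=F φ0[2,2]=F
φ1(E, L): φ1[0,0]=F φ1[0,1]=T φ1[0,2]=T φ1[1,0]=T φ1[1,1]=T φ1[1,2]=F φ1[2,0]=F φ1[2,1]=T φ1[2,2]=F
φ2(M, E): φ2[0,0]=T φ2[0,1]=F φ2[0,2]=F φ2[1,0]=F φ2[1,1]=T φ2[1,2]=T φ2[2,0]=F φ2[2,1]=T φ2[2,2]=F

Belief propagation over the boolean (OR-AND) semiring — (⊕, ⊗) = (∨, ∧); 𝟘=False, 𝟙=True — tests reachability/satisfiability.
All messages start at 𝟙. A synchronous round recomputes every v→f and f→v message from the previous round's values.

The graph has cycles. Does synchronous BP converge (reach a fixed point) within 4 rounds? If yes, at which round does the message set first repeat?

init: all messages = 𝟙 over 3 values
r1 m[φ0→M] = [T, T, F]
r1 m[φ0→L] = [T, F, T]
r1 m[φ1→E] = [T, T, T]
r1 m[φ1→L] = [T, T, T]
r1 m[φ2→M] = [T, T, T]
r1 m[φ2→E] = [T, T, T]
r1 m[M→φ0] = [T, T, T]
r1 m[M→φ2] = [T, T, T]
r1 m[E→φ1] = [T, T, T]
r1 m[E→φ2] = [T, T, T]
r1 m[L→φ0] = [T, T, T]
r1 m[L→φ1] = [T, T, T]
r2 m[φ0→M] = [T, T, F]
r2 m[φ0→L] = [T, F, T]
r2 m[φ1→E] = [T, T, T]
r2 m[φ1→L] = [T, T, T]
r2 m[φ2→M] = [T, T, T]
r2 m[φ2→E] = [T, T, T]
r2 m[M→φ0] = [T, T, T]
r2 m[M→φ2] = [T, T, F]
r2 m[E→φ1] = [T, T, T]
r2 m[E→φ2] = [T, T, T]
r2 m[L→φ0] = [T, T, T]
r2 m[L→φ1] = [T, F, T]
r3 m[φ0→M] = [T, T, F]
r3 m[φ0→L] = [T, F, T]
r3 m[φ1→E] = [T, T, F]
r3 m[φ1→L] = [T, T, T]
r3 m[φ2→M] = [T, T, T]
r3 m[φ2→E] = [T, T, T]
r3 m[M→φ0] = [T, T, T]
r3 m[M→φ2] = [T, T, F]
r3 m[E→φ1] = [T, T, T]
r3 m[E→φ2] = [T, T, T]
r3 m[L→φ0] = [T, T, T]
r3 m[L→φ1] = [T, F, T]
r4 m[φ0→M] = [T, T, F]
r4 m[φ0→L] = [T, F, T]
r4 m[φ1→E] = [T, T, F]
r4 m[φ1→L] = [T, T, T]
r4 m[φ2→M] = [T, T, T]
r4 m[φ2→E] = [T, T, T]
r4 m[M→φ0] = [T, T, T]
r4 m[M→φ2] = [T, T, F]
r4 m[E→φ1] = [T, T, T]
r4 m[E→φ2] = [T, T, F]
r4 m[L→φ0] = [T, T, T]
r4 m[L→φ1] = [T, F, T]
no fixed point within 4 rounds

NOT CONVERGED within 4 rounds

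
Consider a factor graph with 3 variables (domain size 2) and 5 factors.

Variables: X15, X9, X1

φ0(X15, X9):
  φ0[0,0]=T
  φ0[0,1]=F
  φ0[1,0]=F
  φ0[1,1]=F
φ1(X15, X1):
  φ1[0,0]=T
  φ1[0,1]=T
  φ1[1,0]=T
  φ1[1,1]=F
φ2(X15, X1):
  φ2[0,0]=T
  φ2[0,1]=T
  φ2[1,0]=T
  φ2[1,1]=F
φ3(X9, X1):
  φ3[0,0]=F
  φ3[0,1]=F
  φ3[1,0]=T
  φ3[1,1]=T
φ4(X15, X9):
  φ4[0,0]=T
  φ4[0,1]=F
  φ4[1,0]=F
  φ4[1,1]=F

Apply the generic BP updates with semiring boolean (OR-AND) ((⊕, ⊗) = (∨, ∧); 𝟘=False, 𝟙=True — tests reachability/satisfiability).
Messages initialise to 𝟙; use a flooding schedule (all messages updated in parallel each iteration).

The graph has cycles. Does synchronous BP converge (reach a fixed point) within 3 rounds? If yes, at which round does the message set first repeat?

NOT CONVERGED within 3 rounds

init: all messages = 𝟙 over 2 values
r1 m[φ0→X15] = [T, F]
r1 m[φ0→X9] = [T, F]
r1 m[φ1→X15] = [T, T]
r1 m[φ1→X1] = [T, T]
r1 m[φ2→X15] = [T, T]
r1 m[φ2→X1] = [T, T]
r1 m[φ3→X9] = [F, T]
r1 m[φ3→X1] = [T, T]
r1 m[φ4→X15] = [T, F]
r1 m[φ4→X9] = [T, F]
r1 m[X15→φ0] = [T, T]
r1 m[X15→φ1] = [T, T]
r1 m[X15→φ2] = [T, T]
r1 m[X15→φ4] = [T, T]
r1 m[X9→φ0] = [T, T]
r1 m[X9→φ3] = [T, T]
r1 m[X9→φ4] = [T, T]
r1 m[X1→φ1] = [T, T]
r1 m[X1→φ2] = [T, T]
r1 m[X1→φ3] = [T, T]
r2 m[φ0→X15] = [T, F]
r2 m[φ0→X9] = [T, F]
r2 m[φ1→X15] = [T, T]
r2 m[φ1→X1] = [T, T]
r2 m[φ2→X15] = [T, T]
r2 m[φ2→X1] = [T, T]
r2 m[φ3→X9] = [F, T]
r2 m[φ3→X1] = [T, T]
r2 m[φ4→X15] = [T, F]
r2 m[φ4→X9] = [T, F]
r2 m[X15→φ0] = [T, F]
r2 m[X15→φ1] = [T, F]
r2 m[X15→φ2] = [T, F]
r2 m[X15→φ4] = [T, F]
r2 m[X9→φ0] = [F, F]
r2 m[X9→φ3] = [T, F]
r2 m[X9→φ4] = [F, F]
r2 m[X1→φ1] = [T, T]
r2 m[X1→φ2] = [T, T]
r2 m[X1→φ3] = [T, T]
r3 m[φ0→X15] = [F, F]
r3 m[φ0→X9] = [T, F]
r3 m[φ1→X15] = [T, T]
r3 m[φ1→X1] = [T, T]
r3 m[φ2→X15] = [T, T]
r3 m[φ2→X1] = [T, T]
r3 m[φ3→X9] = [F, T]
r3 m[φ3→X1] = [F, F]
r3 m[φ4→X15] = [F, F]
r3 m[φ4→X9] = [T, F]
r3 m[X15→φ0] = [T, F]
r3 m[X15→φ1] = [T, F]
r3 m[X15→φ2] = [T, F]
r3 m[X15→φ4] = [T, F]
r3 m[X9→φ0] = [F, F]
r3 m[X9→φ3] = [T, F]
r3 m[X9→φ4] = [F, F]
r3 m[X1→φ1] = [T, T]
r3 m[X1→φ2] = [T, T]
r3 m[X1→φ3] = [T, T]
no fixed point within 3 rounds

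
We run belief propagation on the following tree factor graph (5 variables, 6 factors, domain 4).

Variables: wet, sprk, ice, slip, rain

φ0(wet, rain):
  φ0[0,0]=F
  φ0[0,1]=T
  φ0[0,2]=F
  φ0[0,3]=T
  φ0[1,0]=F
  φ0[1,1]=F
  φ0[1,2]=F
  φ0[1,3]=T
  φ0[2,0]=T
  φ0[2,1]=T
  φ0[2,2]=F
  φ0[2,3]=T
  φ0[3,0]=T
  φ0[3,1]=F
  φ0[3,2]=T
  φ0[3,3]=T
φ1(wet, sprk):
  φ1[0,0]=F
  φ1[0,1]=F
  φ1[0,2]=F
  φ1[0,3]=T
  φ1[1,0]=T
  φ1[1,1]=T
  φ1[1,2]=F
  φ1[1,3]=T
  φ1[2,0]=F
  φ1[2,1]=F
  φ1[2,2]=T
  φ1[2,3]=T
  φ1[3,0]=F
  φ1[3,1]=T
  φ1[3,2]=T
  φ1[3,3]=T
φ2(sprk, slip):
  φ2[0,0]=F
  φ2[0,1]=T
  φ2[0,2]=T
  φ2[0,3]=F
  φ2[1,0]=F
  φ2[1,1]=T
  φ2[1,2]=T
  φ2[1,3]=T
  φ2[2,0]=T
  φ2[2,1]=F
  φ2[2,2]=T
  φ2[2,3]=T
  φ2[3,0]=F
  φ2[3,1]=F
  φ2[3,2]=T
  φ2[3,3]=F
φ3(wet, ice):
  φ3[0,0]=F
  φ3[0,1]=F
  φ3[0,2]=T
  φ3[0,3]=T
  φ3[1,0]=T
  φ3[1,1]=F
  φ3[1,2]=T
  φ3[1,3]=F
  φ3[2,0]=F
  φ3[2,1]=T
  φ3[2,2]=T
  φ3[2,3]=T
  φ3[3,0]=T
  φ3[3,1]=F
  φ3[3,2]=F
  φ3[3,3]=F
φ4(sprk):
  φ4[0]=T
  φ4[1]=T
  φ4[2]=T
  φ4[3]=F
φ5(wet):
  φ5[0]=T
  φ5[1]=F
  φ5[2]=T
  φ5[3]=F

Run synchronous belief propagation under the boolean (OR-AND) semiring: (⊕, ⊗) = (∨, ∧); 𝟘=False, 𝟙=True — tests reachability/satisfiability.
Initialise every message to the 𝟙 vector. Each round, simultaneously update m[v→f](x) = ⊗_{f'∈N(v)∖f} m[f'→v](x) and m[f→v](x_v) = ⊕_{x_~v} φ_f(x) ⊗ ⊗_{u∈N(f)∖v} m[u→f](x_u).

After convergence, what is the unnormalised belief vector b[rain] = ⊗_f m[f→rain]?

b[rain] = [T, T, F, T]

init: all messages = 𝟙 over 4 values
r1 m[φ0→wet] = [T, T, T, T]
r1 m[φ0→rain] = [T, T, T, T]
r1 m[φ1→wet] = [T, T, T, T]
r1 m[φ1→sprk] = [T, T, T, T]
r1 m[φ2→sprk] = [T, T, T, T]
r1 m[φ2→slip] = [T, T, T, T]
r1 m[φ3→wet] = [T, T, T, T]
r1 m[φ3→ice] = [T, T, T, T]
r1 m[φ4→sprk] = [T, T, T, F]
r1 m[φ5→wet] = [T, F, T, F]
r1 m[wet→φ0] = [T, T, T, T]
r1 m[wet→φ1] = [T, T, T, T]
r1 m[wet→φ3] = [T, T, T, T]
r1 m[wet→φ5] = [T, T, T, T]
r1 m[sprk→φ1] = [T, T, T, T]
r1 m[sprk→φ2] = [T, T, T, T]
r1 m[sprk→φ4] = [T, T, T, T]
r1 m[ice→φ3] = [T, T, T, T]
r1 m[slip→φ2] = [T, T, T, T]
r1 m[rain→φ0] = [T, T, T, T]
r2 m[φ0→wet] = [T, T, T, T]
r2 m[φ0→rain] = [T, T, T, T]
r2 m[φ1→wet] = [T, T, T, T]
r2 m[φ1→sprk] = [T, T, T, T]
r2 m[φ2→sprk] = [T, T, T, T]
r2 m[φ2→slip] = [T, T, T, T]
r2 m[φ3→wet] = [T, T, T, T]
r2 m[φ3→ice] = [T, T, T, T]
r2 m[φ4→sprk] = [T, T, T, F]
r2 m[φ5→wet] = [T, F, T, F]
r2 m[wet→φ0] = [T, F, T, F]
r2 m[wet→φ1] = [T, F, T, F]
r2 m[wet→φ3] = [T, F, T, F]
r2 m[wet→φ5] = [T, T, T, T]
r2 m[sprk→φ1] = [T, T, T, F]
r2 m[sprk→φ2] = [T, T, T, F]
r2 m[sprk→φ4] = [T, T, T, T]
r2 m[ice→φ3] = [T, T, T, T]
r2 m[slip→φ2] = [T, T, T, T]
r2 m[rain→φ0] = [T, T, T, T]
r3 m[φ0→wet] = [T, T, T, T]
r3 m[φ0→rain] = [T, T, F, T]
r3 m[φ1→wet] = [F, T, T, T]
r3 m[φ1→sprk] = [F, F, T, T]
r3 m[φ2→sprk] = [T, T, T, T]
r3 m[φ2→slip] = [T, T, T, T]
r3 m[φ3→wet] = [T, T, T, T]
r3 m[φ3→ice] = [F, T, T, T]
r3 m[φ4→sprk] = [T, T, T, F]
r3 m[φ5→wet] = [T, F, T, F]
r3 m[wet→φ0] = [T, F, T, F]
r3 m[wet→φ1] = [T, F, T, F]
r3 m[wet→φ3] = [T, F, T, F]
r3 m[wet→φ5] = [T, T, T, T]
r3 m[sprk→φ1] = [T, T, T, F]
r3 m[sprk→φ2] = [T, T, T, F]
r3 m[sprk→φ4] = [T, T, T, T]
r3 m[ice→φ3] = [T, T, T, T]
r3 m[slip→φ2] = [T, T, T, T]
r3 m[rain→φ0] = [T, T, T, T]
r4 m[φ0→wet] = [T, T, T, T]
r4 m[φ0→rain] = [T, T, F, T]
r4 m[φ1→wet] = [F, T, T, T]
r4 m[φ1→sprk] = [F, F, T, T]
r4 m[φ2→sprk] = [T, T, T, T]
r4 m[φ2→slip] = [T, T, T, T]
r4 m[φ3→wet] = [T, T, T, T]
r4 m[φ3→ice] = [F, T, T, T]
r4 m[φ4→sprk] = [T, T, T, F]
r4 m[φ5→wet] = [T, F, T, F]
r4 m[wet→φ0] = [F, F, T, F]
r4 m[wet→φ1] = [T, F, T, F]
r4 m[wet→φ3] = [F, F, T, F]
r4 m[wet→φ5] = [F, T, T, T]
r4 m[sprk→φ1] = [T, T, T, F]
r4 m[sprk→φ2] = [F, F, T, F]
r4 m[sprk→φ4] = [F, F, T, T]
r4 m[ice→φ3] = [T, T, T, T]
r4 m[slip→φ2] = [T, T, T, T]
r4 m[rain→φ0] = [T, T, T, T]
r5 m[φ0→wet] = [T, T, T, T]
r5 m[φ0→rain] = [T, T, F, T]
r5 m[φ1→wet] = [F, T, T, T]
r5 m[φ1→sprk] = [F, F, T, T]
r5 m[φ2→sprk] = [T, T, T, T]
r5 m[φ2→slip] = [T, F, T, T]
r5 m[φ3→wet] = [T, T, T, T]
r5 m[φ3→ice] = [F, T, T, T]
r5 m[φ4→sprk] = [T, T, T, F]
r5 m[φ5→wet] = [T, F, T, F]
r5 m[wet→φ0] = [F, F, T, F]
r5 m[wet→φ1] = [T, F, T, F]
r5 m[wet→φ3] = [F, F, T, F]
r5 m[wet→φ5] = [F, T, T, T]
r5 m[sprk→φ1] = [T, T, T, F]
r5 m[sprk→φ2] = [F, F, T, F]
r5 m[sprk→φ4] = [F, F, T, T]
r5 m[ice→φ3] = [T, T, T, T]
r5 m[slip→φ2] = [T, T, T, T]
r5 m[rain→φ0] = [T, T, T, T]
r6 m[φ0→wet] = [T, T, T, T]
r6 m[φ0→rain] = [T, T, F, T]
r6 m[φ1→wet] = [F, T, T, T]
r6 m[φ1→sprk] = [F, F, T, T]
r6 m[φ2→sprk] = [T, T, T, T]
r6 m[φ2→slip] = [T, F, T, T]
r6 m[φ3→wet] = [T, T, T, T]
r6 m[φ3→ice] = [F, T, T, T]
r6 m[φ4→sprk] = [T, T, T, F]
r6 m[φ5→wet] = [T, F, T, F]
r6 m[wet→φ0] = [F, F, T, F]
r6 m[wet→φ1] = [T, F, T, F]
r6 m[wet→φ3] = [F, F, T, F]
r6 m[wet→φ5] = [F, T, T, T]
r6 m[sprk→φ1] = [T, T, T, F]
r6 m[sprk→φ2] = [F, F, T, F]
r6 m[sprk→φ4] = [F, F, T, T]
r6 m[ice→φ3] = [T, T, T, T]
r6 m[slip→φ2] = [T, T, T, T]
r6 m[rain→φ0] = [T, T, T, T]
fixed point reached at round 6
b[rain] = ⊗ incoming = [T, T, F, T]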